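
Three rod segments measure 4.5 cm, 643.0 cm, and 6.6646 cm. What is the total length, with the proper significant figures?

6.542 × 10^2 cm

4.5 cm + 643.0 cm + 6.6646 cm = 654.1646 cm.
Addition/subtraction keeps the fewest decimal places: 4.5 → 1 decimal place, 643.0 → 1 decimal place, 6.6646 → 4 decimal places; limit is 1.
Rounded to 1 decimal place: 6.542 × 10^2 cm.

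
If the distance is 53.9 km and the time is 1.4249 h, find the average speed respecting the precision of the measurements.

average speed = 53.9 km ÷ 1.4249 h = 37.827215945… km/h.
53.9 has 3 significant figures; 1.4249 has 5.
Division/multiplication keeps the fewest: 3 significant figures.
Rounded: 37.8 km/h.

37.8 km/h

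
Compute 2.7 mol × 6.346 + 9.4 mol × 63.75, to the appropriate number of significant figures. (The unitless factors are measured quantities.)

2.7 × 6.346 = 17.1342 → 17 mol (2 s.f., last digit at the 10^0 place).
9.4 × 63.75 = 599.25 → 6.0 × 10² mol (2 s.f., last digit at the 10^1 place).
Sum: 616.3842 mol; keep the coarser place, 10^1.
Result: 6.2 × 10² mol.

6.2 × 10² mol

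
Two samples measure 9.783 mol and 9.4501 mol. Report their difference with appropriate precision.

0.333 mol

9.783 mol − 9.4501 mol = 0.3329 mol.
Addition/subtraction keeps the fewest decimal places: 9.783 → 3 decimal places, 9.4501 → 4 decimal places; limit is 3.
Rounded to 3 decimal places: 0.333 mol.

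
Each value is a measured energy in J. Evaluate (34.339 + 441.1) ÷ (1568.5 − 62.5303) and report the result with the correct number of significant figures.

0.3157

34.339 + 441.1 = 475.439, limited to 1 d.p. → 4 s.f.; 1568.5 − 62.5303 = 1505.9697, limited to 1 d.p. → 5 s.f.
Carrying full precision, 475.439 ÷ 1505.9697 = 0.315702898936…; keep min(4, 5) = 4 s.f.
Rounded to 4 significant figures: 0.3157.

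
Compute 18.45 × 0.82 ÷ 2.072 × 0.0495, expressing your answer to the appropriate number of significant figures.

0.36

18.45 × 0.82 ÷ 2.072 × 0.0495 = 0.361431225869…
Multiplication/division keeps the fewest significant figures: 18.45 → 4 s.f., 0.82 → 2 s.f., 2.072 → 4 s.f., 0.0495 → 3 s.f.; limit is 2.
Rounded to 2 significant figures: 0.36.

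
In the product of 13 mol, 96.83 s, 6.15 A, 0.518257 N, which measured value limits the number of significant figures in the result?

13 mol → 2 s.f.; 96.83 s → 4 s.f.; 6.15 A → 3 s.f.; 0.518257 N → 6 s.f.
The fewest is 2 significant figures, from 13 mol.

13 mol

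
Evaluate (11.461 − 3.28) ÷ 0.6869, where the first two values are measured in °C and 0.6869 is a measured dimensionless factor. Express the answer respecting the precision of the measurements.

11.9 °C

11.461 °C − 3.28 °C = 8.181 °C; the difference is limited to 2 decimal places (3 s.f.).
Carrying full precision, 8.181 ÷ 0.6869 = 11.9100305721… °C; 0.6869 has 4 s.f., so the result keeps min(3, 4) = 3 s.f.
Rounded to 3 significant figures: 11.9 °C.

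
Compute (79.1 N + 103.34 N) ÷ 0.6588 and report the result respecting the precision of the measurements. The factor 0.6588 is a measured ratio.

79.1 N + 103.34 N = 182.44 N; the sum is limited to 1 decimal place (4 s.f.).
Carrying full precision, 182.44 ÷ 0.6588 = 276.92774742… N; 0.6588 has 4 s.f., so the result keeps min(4, 4) = 4 s.f.
Rounded to 4 significant figures: 276.9 N.

276.9 N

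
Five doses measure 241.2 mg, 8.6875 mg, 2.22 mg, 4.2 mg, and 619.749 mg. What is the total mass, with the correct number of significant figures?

876.1 mg

241.2 mg + 8.6875 mg + 2.22 mg + 4.2 mg + 619.749 mg = 876.0565 mg.
Addition/subtraction keeps the fewest decimal places: 241.2 → 1 decimal place, 8.6875 → 4 decimal places, 2.22 → 2 decimal places, 4.2 → 1 decimal place, 619.749 → 3 decimal places; limit is 1.
Rounded to 1 decimal place: 876.1 mg.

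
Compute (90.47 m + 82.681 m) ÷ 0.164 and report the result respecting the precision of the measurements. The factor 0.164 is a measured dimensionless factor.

1.06 × 10³ m

90.47 m + 82.681 m = 173.151 m; the sum is limited to 2 decimal places (5 s.f.).
Carrying full precision, 173.151 ÷ 0.164 = 1055.79878049… m; 0.164 has 3 s.f., so the result keeps min(5, 3) = 3 s.f.
Rounded to 3 significant figures: 1.06 × 10³ m.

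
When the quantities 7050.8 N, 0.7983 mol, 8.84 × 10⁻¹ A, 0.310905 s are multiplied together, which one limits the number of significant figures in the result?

7050.8 N → 5 s.f.; 0.7983 mol → 4 s.f.; 8.84 × 10⁻¹ A → 3 s.f.; 0.310905 s → 6 s.f.
The fewest is 3 significant figures, from 8.84 × 10⁻¹ A.

8.84 × 10⁻¹ A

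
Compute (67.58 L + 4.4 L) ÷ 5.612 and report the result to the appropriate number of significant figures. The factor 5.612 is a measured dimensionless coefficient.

67.58 L + 4.4 L = 71.98 L; the sum is limited to 1 decimal place (3 s.f.).
Carrying full precision, 71.98 ÷ 5.612 = 12.8260869565… L; 5.612 has 4 s.f., so the result keeps min(3, 4) = 3 s.f.
Rounded to 3 significant figures: 12.8 L.

12.8 L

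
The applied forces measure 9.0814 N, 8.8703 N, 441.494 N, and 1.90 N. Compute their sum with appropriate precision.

9.0814 N + 8.8703 N + 441.494 N + 1.90 N = 461.3457 N.
Addition/subtraction keeps the fewest decimal places: 9.0814 → 4 decimal places, 8.8703 → 4 decimal places, 441.494 → 3 decimal places, 1.90 → 2 decimal places; limit is 2.
Rounded to 2 decimal places: 461.35 N.

461.35 N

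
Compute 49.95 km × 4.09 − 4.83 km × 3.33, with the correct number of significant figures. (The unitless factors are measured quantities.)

49.95 × 4.09 = 204.2955 → 204 km (3 s.f., last digit at the 10^0 place).
4.83 × 3.33 = 16.0839 → 16.1 km (3 s.f., last digit at the 10^-1 place).
Difference: 188.2116 km; keep the coarser place, 10^0.
Result: 188 km.

188 km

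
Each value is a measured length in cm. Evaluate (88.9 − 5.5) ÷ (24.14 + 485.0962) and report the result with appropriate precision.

0.164

88.9 − 5.5 = 83.4, limited to 1 d.p. → 3 s.f.; 24.14 + 485.0962 = 509.2362, limited to 2 d.p. → 5 s.f.
Carrying full precision, 83.4 ÷ 509.2362 = 0.163774688445…; keep min(3, 5) = 3 s.f.
Rounded to 3 significant figures: 0.164.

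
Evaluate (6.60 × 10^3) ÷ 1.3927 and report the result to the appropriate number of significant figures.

(6.60 × 10^3) ÷ 1.3927 = 4738.99619444…
Multiplication/division keeps the fewest significant figures: 6.60 × 10^3 → 3 s.f., 1.3927 → 5 s.f.; limit is 3.
Rounded to 3 significant figures: 4.74 × 10^3.

4.74 × 10^3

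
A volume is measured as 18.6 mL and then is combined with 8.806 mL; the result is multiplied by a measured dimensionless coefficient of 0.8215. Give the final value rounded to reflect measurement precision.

22.5 mL

18.6 mL + 8.806 mL = 27.406 mL; the sum is limited to 1 decimal place (3 s.f.).
Carrying full precision, 27.406 × 0.8215 = 22.514029 mL; 0.8215 has 4 s.f., so the result keeps min(3, 4) = 3 s.f.
Rounded to 3 significant figures: 22.5 mL.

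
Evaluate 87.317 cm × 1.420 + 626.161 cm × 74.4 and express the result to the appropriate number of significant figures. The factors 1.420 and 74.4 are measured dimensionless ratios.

87.317 × 1.420 = 123.99014 → 124.0 cm (4 s.f., last digit at the 10^-1 place).
626.161 × 74.4 = 46586.3784 → 4.66 × 10⁴ cm (3 s.f., last digit at the 10^2 place).
Sum: 46710.36854 cm; keep the coarser place, 10^2.
Result: 4.67 × 10⁴ cm.

4.67 × 10⁴ cm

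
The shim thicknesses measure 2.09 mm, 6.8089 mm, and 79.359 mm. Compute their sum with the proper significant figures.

88.26 mm

2.09 mm + 6.8089 mm + 79.359 mm = 88.2579 mm.
Addition/subtraction keeps the fewest decimal places: 2.09 → 2 decimal places, 6.8089 → 4 decimal places, 79.359 → 3 decimal places; limit is 2.
Rounded to 2 decimal places: 88.26 mm.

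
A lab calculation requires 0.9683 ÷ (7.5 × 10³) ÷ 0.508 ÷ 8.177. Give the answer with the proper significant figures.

0.9683 ÷ (7.5 × 10³) ÷ 0.508 ÷ 8.177 = 0.0000310807119515…
Multiplication/division keeps the fewest significant figures: 0.9683 → 4 s.f., 7.5 × 10³ → 2 s.f., 0.508 → 3 s.f., 8.177 → 4 s.f.; limit is 2.
Rounded to 2 significant figures: 3.1 × 10⁻⁵.

3.1 × 10⁻⁵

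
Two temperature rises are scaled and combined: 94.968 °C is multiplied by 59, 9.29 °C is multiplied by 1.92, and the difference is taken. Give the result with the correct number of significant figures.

5.6 × 10^3 °C

94.968 × 59 = 5603.112 → 5.6 × 10^3 °C (2 s.f., last digit at the 10^2 place).
9.29 × 1.92 = 17.8368 → 17.8 °C (3 s.f., last digit at the 10^-1 place).
Difference: 5585.2752 °C; keep the coarser place, 10^2.
Result: 5.6 × 10^3 °C.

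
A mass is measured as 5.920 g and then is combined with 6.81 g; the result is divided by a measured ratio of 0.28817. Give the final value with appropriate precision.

44.18 g

5.920 g + 6.81 g = 12.730 g; the sum is limited to 2 decimal places (4 s.f.).
Carrying full precision, 12.730 ÷ 0.28817 = 44.1753131832… g; 0.28817 has 5 s.f., so the result keeps min(4, 5) = 4 s.f.
Rounded to 4 significant figures: 44.18 g.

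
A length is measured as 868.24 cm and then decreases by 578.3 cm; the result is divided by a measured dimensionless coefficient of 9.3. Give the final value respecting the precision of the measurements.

868.24 cm − 578.3 cm = 289.94 cm; the difference is limited to 1 decimal place (4 s.f.).
Carrying full precision, 289.94 ÷ 9.3 = 31.176344086… cm; 9.3 has 2 s.f., so the result keeps min(4, 2) = 2 s.f.
Rounded to 2 significant figures: 31 cm.

31 cm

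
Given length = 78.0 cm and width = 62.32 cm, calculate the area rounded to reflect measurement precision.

4.86 × 10^3 cm²

area = 78.0 cm × 62.32 cm = 4860.96 cm².
78.0 has 3 significant figures; 62.32 has 4.
Division/multiplication keeps the fewest: 3 significant figures.
Rounded: 4.86 × 10^3 cm².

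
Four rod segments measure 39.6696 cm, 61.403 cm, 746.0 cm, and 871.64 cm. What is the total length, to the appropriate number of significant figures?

39.6696 cm + 61.403 cm + 746.0 cm + 871.64 cm = 1718.7126 cm.
Addition/subtraction keeps the fewest decimal places: 39.6696 → 4 decimal places, 61.403 → 3 decimal places, 746.0 → 1 decimal place, 871.64 → 2 decimal places; limit is 1.
Rounded to 1 decimal place: 1718.7 cm.

1718.7 cm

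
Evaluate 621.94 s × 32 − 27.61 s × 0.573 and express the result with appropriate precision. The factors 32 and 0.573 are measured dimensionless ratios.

621.94 × 32 = 19902.08 → 2.0 × 10^4 s (2 s.f., last digit at the 10^3 place).
27.61 × 0.573 = 15.82053 → 15.8 s (3 s.f., last digit at the 10^-1 place).
Difference: 19886.25947 s; keep the coarser place, 10^3.
Result: 2.0 × 10^4 s.

2.0 × 10^4 s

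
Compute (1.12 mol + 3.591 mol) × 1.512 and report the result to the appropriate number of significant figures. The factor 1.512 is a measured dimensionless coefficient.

1.12 mol + 3.591 mol = 4.711 mol; the sum is limited to 2 decimal places (3 s.f.).
Carrying full precision, 4.711 × 1.512 = 7.123032 mol; 1.512 has 4 s.f., so the result keeps min(3, 4) = 3 s.f.
Rounded to 3 significant figures: 7.12 mol.

7.12 mol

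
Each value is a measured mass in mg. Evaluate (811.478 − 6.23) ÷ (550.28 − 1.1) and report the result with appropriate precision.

1.466

811.478 − 6.23 = 805.248, limited to 2 d.p. → 5 s.f.; 550.28 − 1.1 = 549.18, limited to 1 d.p. → 4 s.f.
Carrying full precision, 805.248 ÷ 549.18 = 1.466273353…; keep min(5, 4) = 4 s.f.
Rounded to 4 significant figures: 1.466.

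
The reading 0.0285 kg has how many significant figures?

0.0285: leading zeros are not significant.

3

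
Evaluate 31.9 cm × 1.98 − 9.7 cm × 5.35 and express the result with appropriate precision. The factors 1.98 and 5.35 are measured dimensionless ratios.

31.9 × 1.98 = 63.162 → 63.2 cm (3 s.f., last digit at the 10^-1 place).
9.7 × 5.35 = 51.895 → 52 cm (2 s.f., last digit at the 10^0 place).
Difference: 11.267 cm; keep the coarser place, 10^0.
Result: 11 cm.

11 cm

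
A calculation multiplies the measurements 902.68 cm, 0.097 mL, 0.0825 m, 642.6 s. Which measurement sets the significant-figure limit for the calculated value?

902.68 cm → 5 s.f.; 0.097 mL → 2 s.f.; 0.0825 m → 3 s.f.; 642.6 s → 4 s.f.
The fewest is 2 significant figures, from 0.097 mL.

0.097 mL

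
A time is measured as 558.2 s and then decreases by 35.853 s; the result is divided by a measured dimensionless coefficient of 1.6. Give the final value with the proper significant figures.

558.2 s − 35.853 s = 522.347 s; the difference is limited to 1 decimal place (4 s.f.).
Carrying full precision, 522.347 ÷ 1.6 = 326.466875 s; 1.6 has 2 s.f., so the result keeps min(4, 2) = 2 s.f.
Rounded to 2 significant figures: 3.3 × 10² s.

3.3 × 10² s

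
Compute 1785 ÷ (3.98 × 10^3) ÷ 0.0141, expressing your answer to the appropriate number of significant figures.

1785 ÷ (3.98 × 10^3) ÷ 0.0141 = 31.8079760505…
Multiplication/division keeps the fewest significant figures: 1785 → 4 s.f., 3.98 × 10^3 → 3 s.f., 0.0141 → 3 s.f.; limit is 3.
Rounded to 3 significant figures: 31.8.

31.8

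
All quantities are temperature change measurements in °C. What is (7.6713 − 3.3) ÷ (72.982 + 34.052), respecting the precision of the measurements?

0.041

7.6713 − 3.3 = 4.3713, limited to 1 d.p. → 2 s.f.; 72.982 + 34.052 = 107.034, limited to 3 d.p. → 6 s.f.
Carrying full precision, 4.3713 ÷ 107.034 = 0.0408402937384…; keep min(2, 6) = 2 s.f.
Rounded to 2 significant figures: 0.041.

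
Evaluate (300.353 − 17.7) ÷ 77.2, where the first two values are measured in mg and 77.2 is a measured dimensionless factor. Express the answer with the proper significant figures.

3.66 mg

300.353 mg − 17.7 mg = 282.653 mg; the difference is limited to 1 decimal place (4 s.f.).
Carrying full precision, 282.653 ÷ 77.2 = 3.66130829016… mg; 77.2 has 3 s.f., so the result keeps min(4, 3) = 3 s.f.
Rounded to 3 significant figures: 3.66 mg.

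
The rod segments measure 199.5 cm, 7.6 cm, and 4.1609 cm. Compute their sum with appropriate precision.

199.5 cm + 7.6 cm + 4.1609 cm = 211.2609 cm.
Addition/subtraction keeps the fewest decimal places: 199.5 → 1 decimal place, 7.6 → 1 decimal place, 4.1609 → 4 decimal places; limit is 1.
Rounded to 1 decimal place: 2.113 × 10^2 cm.

2.113 × 10^2 cm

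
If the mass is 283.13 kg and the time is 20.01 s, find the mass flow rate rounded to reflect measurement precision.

14.15 kg/s

mass flow rate = 283.13 kg ÷ 20.01 s = 14.1494252874… kg/s.
283.13 has 5 significant figures; 20.01 has 4.
Division/multiplication keeps the fewest: 4 significant figures.
Rounded: 14.15 kg/s.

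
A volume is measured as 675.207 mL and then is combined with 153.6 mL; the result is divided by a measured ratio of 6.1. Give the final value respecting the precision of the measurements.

1.4 × 10² mL

675.207 mL + 153.6 mL = 828.807 mL; the sum is limited to 1 decimal place (4 s.f.).
Carrying full precision, 828.807 ÷ 6.1 = 135.87 mL; 6.1 has 2 s.f., so the result keeps min(4, 2) = 2 s.f.
Rounded to 2 significant figures: 1.4 × 10² mL.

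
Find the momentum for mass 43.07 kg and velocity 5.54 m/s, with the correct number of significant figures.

239 kg·m/s

momentum = 43.07 kg × 5.54 m/s = 238.6078 kg·m/s.
43.07 has 4 significant figures; 5.54 has 3.
Division/multiplication keeps the fewest: 3 significant figures.
Rounded: 239 kg·m/s.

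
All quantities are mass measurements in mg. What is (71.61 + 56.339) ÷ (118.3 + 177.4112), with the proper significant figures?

0.4327

71.61 + 56.339 = 127.949, limited to 2 d.p. → 5 s.f.; 118.3 + 177.4112 = 295.7112, limited to 1 d.p. → 4 s.f.
Carrying full precision, 127.949 ÷ 295.7112 = 0.432682292723…; keep min(5, 4) = 4 s.f.
Rounded to 4 significant figures: 0.4327.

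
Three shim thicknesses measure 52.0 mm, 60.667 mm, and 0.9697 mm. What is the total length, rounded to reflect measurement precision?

52.0 mm + 60.667 mm + 0.9697 mm = 113.6367 mm.
Addition/subtraction keeps the fewest decimal places: 52.0 → 1 decimal place, 60.667 → 3 decimal places, 0.9697 → 4 decimal places; limit is 1.
Rounded to 1 decimal place: 113.6 mm.

113.6 mm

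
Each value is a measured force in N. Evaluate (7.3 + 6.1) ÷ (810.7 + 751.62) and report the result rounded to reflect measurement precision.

7.3 + 6.1 = 13.4, limited to 1 d.p. → 3 s.f.; 810.7 + 751.62 = 1562.32, limited to 1 d.p. → 5 s.f.
Carrying full precision, 13.4 ÷ 1562.32 = 0.00857698806903…; keep min(3, 5) = 3 s.f.
Rounded to 3 significant figures: 8.58 × 10⁻³.

8.58 × 10⁻³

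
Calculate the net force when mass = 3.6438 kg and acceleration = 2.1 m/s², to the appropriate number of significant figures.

net force = 3.6438 kg × 2.1 m/s² = 7.65198 N.
3.6438 has 5 significant figures; 2.1 has 2.
Division/multiplication keeps the fewest: 2 significant figures.
Rounded: 7.7 N.

7.7 N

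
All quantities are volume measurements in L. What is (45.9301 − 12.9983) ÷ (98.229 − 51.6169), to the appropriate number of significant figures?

0.70651

45.9301 − 12.9983 = 32.9318, limited to 4 d.p. → 6 s.f.; 98.229 − 51.6169 = 46.6121, limited to 3 d.p. → 5 s.f.
Carrying full precision, 32.9318 ÷ 46.6121 = 0.706507537742…; keep min(6, 5) = 5 s.f.
Rounded to 5 significant figures: 0.70651.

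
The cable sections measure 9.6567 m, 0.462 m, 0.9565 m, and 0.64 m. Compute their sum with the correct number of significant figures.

9.6567 m + 0.462 m + 0.9565 m + 0.64 m = 11.7152 m.
Addition/subtraction keeps the fewest decimal places: 9.6567 → 4 decimal places, 0.462 → 3 decimal places, 0.9565 → 4 decimal places, 0.64 → 2 decimal places; limit is 2.
Rounded to 2 decimal places: 11.72 m.

11.72 m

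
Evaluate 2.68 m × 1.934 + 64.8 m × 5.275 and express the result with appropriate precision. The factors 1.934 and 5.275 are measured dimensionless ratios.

347 m

2.68 × 1.934 = 5.18312 → 5.18 m (3 s.f., last digit at the 10^-2 place).
64.8 × 5.275 = 341.82 → 342 m (3 s.f., last digit at the 10^0 place).
Sum: 347.00312 m; keep the coarser place, 10^0.
Result: 347 m.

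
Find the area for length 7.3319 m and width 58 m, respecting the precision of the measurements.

area = 7.3319 m × 58 m = 425.2502 m².
7.3319 has 5 significant figures; 58 has 2.
Division/multiplication keeps the fewest: 2 significant figures.
Rounded: 4.3 × 10² m².

4.3 × 10² m²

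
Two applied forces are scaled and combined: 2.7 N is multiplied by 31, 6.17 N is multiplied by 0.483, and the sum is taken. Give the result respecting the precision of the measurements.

2.7 × 31 = 83.7 → 84 N (2 s.f., last digit at the 10^0 place).
6.17 × 0.483 = 2.98011 → 2.98 N (3 s.f., last digit at the 10^-2 place).
Sum: 86.68011 N; keep the coarser place, 10^0.
Result: 87 N.

87 N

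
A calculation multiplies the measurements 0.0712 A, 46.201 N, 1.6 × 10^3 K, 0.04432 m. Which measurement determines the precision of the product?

1.6 × 10^3 K

0.0712 A → 3 s.f.; 46.201 N → 5 s.f.; 1.6 × 10^3 K → 2 s.f.; 0.04432 m → 4 s.f.
The fewest is 2 significant figures, from 1.6 × 10^3 K.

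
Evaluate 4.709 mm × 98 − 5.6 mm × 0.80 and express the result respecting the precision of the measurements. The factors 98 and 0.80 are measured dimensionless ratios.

4.709 × 98 = 461.482 → 4.6 × 10^2 mm (2 s.f., last digit at the 10^1 place).
5.6 × 0.80 = 4.48 → 4.5 mm (2 s.f., last digit at the 10^-1 place).
Difference: 457.002 mm; keep the coarser place, 10^1.
Result: 4.6 × 10^2 mm.

4.6 × 10^2 mm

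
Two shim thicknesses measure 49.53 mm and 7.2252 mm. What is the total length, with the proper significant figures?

49.53 mm + 7.2252 mm = 56.7552 mm.
Addition/subtraction keeps the fewest decimal places: 49.53 → 2 decimal places, 7.2252 → 4 decimal places; limit is 2.
Rounded to 2 decimal places: 56.76 mm.

56.76 mm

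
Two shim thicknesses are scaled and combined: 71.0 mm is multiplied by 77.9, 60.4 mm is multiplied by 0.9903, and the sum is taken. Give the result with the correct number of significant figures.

71.0 × 77.9 = 5530.9 → 5.53 × 10^3 mm (3 s.f., last digit at the 10^1 place).
60.4 × 0.9903 = 59.81412 → 59.8 mm (3 s.f., last digit at the 10^-1 place).
Sum: 5590.71412 mm; keep the coarser place, 10^1.
Result: 5.59 × 10^3 mm.

5.59 × 10^3 mm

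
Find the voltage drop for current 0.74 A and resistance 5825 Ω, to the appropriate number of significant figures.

voltage drop = 0.74 A × 5825 Ω = 4310.5 V.
0.74 has 2 significant figures; 5825 has 4.
Division/multiplication keeps the fewest: 2 significant figures.
Rounded: 4.3 × 10³ V.

4.3 × 10³ V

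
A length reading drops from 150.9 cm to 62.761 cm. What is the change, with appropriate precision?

88.1 cm

150.9 cm − 62.761 cm = 88.139 cm.
Addition/subtraction keeps the fewest decimal places: 150.9 → 1 decimal place, 62.761 → 3 decimal places; limit is 1.
Rounded to 1 decimal place: 88.1 cm.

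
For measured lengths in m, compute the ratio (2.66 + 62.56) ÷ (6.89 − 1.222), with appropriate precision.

11.5

2.66 + 62.56 = 65.22, limited to 2 d.p. → 4 s.f.; 6.89 − 1.222 = 5.668, limited to 2 d.p. → 3 s.f.
Carrying full precision, 65.22 ÷ 5.668 = 11.5067043049…; keep min(4, 3) = 3 s.f.
Rounded to 3 significant figures: 11.5.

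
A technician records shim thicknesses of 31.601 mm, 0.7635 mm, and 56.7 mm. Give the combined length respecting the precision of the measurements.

31.601 mm + 0.7635 mm + 56.7 mm = 89.0645 mm.
Addition/subtraction keeps the fewest decimal places: 31.601 → 3 decimal places, 0.7635 → 4 decimal places, 56.7 → 1 decimal place; limit is 1.
Rounded to 1 decimal place: 89.1 mm.

89.1 mm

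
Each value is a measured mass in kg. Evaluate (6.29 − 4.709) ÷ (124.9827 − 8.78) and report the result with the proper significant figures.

0.0136

6.29 − 4.709 = 1.581, limited to 2 d.p. → 3 s.f.; 124.9827 − 8.78 = 116.2027, limited to 2 d.p. → 5 s.f.
Carrying full precision, 1.581 ÷ 116.2027 = 0.0136055358438…; keep min(3, 5) = 3 s.f.
Rounded to 3 significant figures: 0.0136.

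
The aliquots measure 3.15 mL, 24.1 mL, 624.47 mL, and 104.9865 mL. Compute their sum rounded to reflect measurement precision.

3.15 mL + 24.1 mL + 624.47 mL + 104.9865 mL = 756.7065 mL.
Addition/subtraction keeps the fewest decimal places: 3.15 → 2 decimal places, 24.1 → 1 decimal place, 624.47 → 2 decimal places, 104.9865 → 4 decimal places; limit is 1.
Rounded to 1 decimal place: 756.7 mL.

756.7 mL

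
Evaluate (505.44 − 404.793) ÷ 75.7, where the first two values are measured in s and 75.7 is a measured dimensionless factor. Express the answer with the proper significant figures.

505.44 s − 404.793 s = 100.647 s; the difference is limited to 2 decimal places (5 s.f.).
Carrying full precision, 100.647 ÷ 75.7 = 1.32955085865… s; 75.7 has 3 s.f., so the result keeps min(5, 3) = 3 s.f.
Rounded to 3 significant figures: 1.33 s.

1.33 s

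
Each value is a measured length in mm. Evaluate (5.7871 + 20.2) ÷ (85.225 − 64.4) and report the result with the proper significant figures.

1.25

5.7871 + 20.2 = 25.9871, limited to 1 d.p. → 3 s.f.; 85.225 − 64.4 = 20.825, limited to 1 d.p. → 3 s.f.
Carrying full precision, 25.9871 ÷ 20.825 = 1.24787995198…; keep min(3, 3) = 3 s.f.
Rounded to 3 significant figures: 1.25.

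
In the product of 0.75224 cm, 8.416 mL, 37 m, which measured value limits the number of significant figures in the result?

37 m

0.75224 cm → 5 s.f.; 8.416 mL → 4 s.f.; 37 m → 2 s.f.
The fewest is 2 significant figures, from 37 m.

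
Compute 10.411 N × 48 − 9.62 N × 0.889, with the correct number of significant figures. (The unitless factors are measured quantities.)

4.9 × 10^2 N

10.411 × 48 = 499.728 → 5.0 × 10^2 N (2 s.f., last digit at the 10^1 place).
9.62 × 0.889 = 8.55218 → 8.55 N (3 s.f., last digit at the 10^-2 place).
Difference: 491.17582 N; keep the coarser place, 10^1.
Result: 4.9 × 10^2 N.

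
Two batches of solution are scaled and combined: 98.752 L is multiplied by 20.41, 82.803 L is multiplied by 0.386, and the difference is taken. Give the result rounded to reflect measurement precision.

98.752 × 20.41 = 2015.52832 → 2016 L (4 s.f., last digit at the 10^0 place).
82.803 × 0.386 = 31.961958 → 32.0 L (3 s.f., last digit at the 10^-1 place).
Difference: 1983.566362 L; keep the coarser place, 10^0.
Result: 1984 L.

1984 L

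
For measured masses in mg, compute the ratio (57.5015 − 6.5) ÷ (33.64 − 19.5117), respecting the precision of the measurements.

3.61

57.5015 − 6.5 = 51.0015, limited to 1 d.p. → 3 s.f.; 33.64 − 19.5117 = 14.1283, limited to 2 d.p. → 4 s.f.
Carrying full precision, 51.0015 ÷ 14.1283 = 3.60988229299…; keep min(3, 4) = 3 s.f.
Rounded to 3 significant figures: 3.61.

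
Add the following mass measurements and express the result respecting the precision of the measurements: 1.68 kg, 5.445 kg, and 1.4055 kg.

1.68 kg + 5.445 kg + 1.4055 kg = 8.5305 kg.
Addition/subtraction keeps the fewest decimal places: 1.68 → 2 decimal places, 5.445 → 3 decimal places, 1.4055 → 4 decimal places; limit is 2.
Rounded to 2 decimal places: 8.53 kg.

8.53 kg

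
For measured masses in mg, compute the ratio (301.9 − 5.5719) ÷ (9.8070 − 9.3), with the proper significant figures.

6 × 10^2

301.9 − 5.5719 = 296.3281, limited to 1 d.p. → 4 s.f.; 9.8070 − 9.3 = 0.5070, limited to 1 d.p. → 1 s.f.
Carrying full precision, 296.3281 ÷ 0.5070 = 584.47357002…; keep min(4, 1) = 1 s.f.
Rounded to 1 significant figure: 6 × 10^2.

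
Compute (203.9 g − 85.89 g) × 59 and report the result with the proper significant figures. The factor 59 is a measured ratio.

7.0 × 10^3 g

203.9 g − 85.89 g = 118.01 g; the difference is limited to 1 decimal place (4 s.f.).
Carrying full precision, 118.01 × 59 = 6962.59 g; 59 has 2 s.f., so the result keeps min(4, 2) = 2 s.f.
Rounded to 2 significant figures: 7.0 × 10^3 g.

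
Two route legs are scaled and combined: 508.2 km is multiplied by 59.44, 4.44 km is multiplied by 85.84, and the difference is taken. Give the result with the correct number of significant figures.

2.983 × 10^4 km

508.2 × 59.44 = 30207.408 → 3.021 × 10^4 km (4 s.f., last digit at the 10^1 place).
4.44 × 85.84 = 381.1296 → 381 km (3 s.f., last digit at the 10^0 place).
Difference: 29826.2784 km; keep the coarser place, 10^1.
Result: 2.983 × 10^4 km.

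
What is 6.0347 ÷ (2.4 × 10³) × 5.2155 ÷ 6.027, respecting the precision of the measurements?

6.0347 ÷ (2.4 × 10³) × 5.2155 ÷ 6.027 = 0.00217590135017…
Multiplication/division keeps the fewest significant figures: 6.0347 → 5 s.f., 2.4 × 10³ → 2 s.f., 5.2155 → 5 s.f., 6.027 → 4 s.f.; limit is 2.
Rounded to 2 significant figures: 0.0022.

0.0022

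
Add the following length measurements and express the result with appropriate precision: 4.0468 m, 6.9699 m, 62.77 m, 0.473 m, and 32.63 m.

106.89 m

4.0468 m + 6.9699 m + 62.77 m + 0.473 m + 32.63 m = 106.8897 m.
Addition/subtraction keeps the fewest decimal places: 4.0468 → 4 decimal places, 6.9699 → 4 decimal places, 62.77 → 2 decimal places, 0.473 → 3 decimal places, 32.63 → 2 decimal places; limit is 2.
Rounded to 2 decimal places: 106.89 m.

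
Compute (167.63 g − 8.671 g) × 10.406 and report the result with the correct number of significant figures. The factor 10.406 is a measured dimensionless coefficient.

167.63 g − 8.671 g = 158.959 g; the difference is limited to 2 decimal places (5 s.f.).
Carrying full precision, 158.959 × 10.406 = 1654.127354 g; 10.406 has 5 s.f., so the result keeps min(5, 5) = 5 s.f.
Rounded to 5 significant figures: 1.6541 × 10^3 g.

1.6541 × 10^3 g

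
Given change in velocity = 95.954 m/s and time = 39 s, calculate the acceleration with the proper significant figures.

2.5 m/s²

acceleration = 95.954 m/s ÷ 39 s = 2.46035897436… m/s².
95.954 has 5 significant figures; 39 has 2.
Division/multiplication keeps the fewest: 2 significant figures.
Rounded: 2.5 m/s².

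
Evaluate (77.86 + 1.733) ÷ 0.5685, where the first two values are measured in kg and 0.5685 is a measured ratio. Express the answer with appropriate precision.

77.86 kg + 1.733 kg = 79.593 kg; the sum is limited to 2 decimal places (4 s.f.).
Carrying full precision, 79.593 ÷ 0.5685 = 140.005277045… kg; 0.5685 has 4 s.f., so the result keeps min(4, 4) = 4 s.f.
Rounded to 4 significant figures: 140.0 kg.

140.0 kg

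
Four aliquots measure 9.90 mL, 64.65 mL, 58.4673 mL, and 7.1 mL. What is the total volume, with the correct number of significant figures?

9.90 mL + 64.65 mL + 58.4673 mL + 7.1 mL = 140.1173 mL.
Addition/subtraction keeps the fewest decimal places: 9.90 → 2 decimal places, 64.65 → 2 decimal places, 58.4673 → 4 decimal places, 7.1 → 1 decimal place; limit is 1.
Rounded to 1 decimal place: 140.1 mL.

140.1 mL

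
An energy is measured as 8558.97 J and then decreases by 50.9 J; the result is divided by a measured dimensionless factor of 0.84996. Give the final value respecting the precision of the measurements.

1.0010 × 10⁴ J

8558.97 J − 50.9 J = 8508.07 J; the difference is limited to 1 decimal place (5 s.f.).
Carrying full precision, 8508.07 ÷ 0.84996 = 10009.9651748… J; 0.84996 has 5 s.f., so the result keeps min(5, 5) = 5 s.f.
Rounded to 5 significant figures: 1.0010 × 10⁴ J.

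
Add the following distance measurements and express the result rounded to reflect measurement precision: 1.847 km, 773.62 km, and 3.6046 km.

1.847 km + 773.62 km + 3.6046 km = 779.0716 km.
Addition/subtraction keeps the fewest decimal places: 1.847 → 3 decimal places, 773.62 → 2 decimal places, 3.6046 → 4 decimal places; limit is 2.
Rounded to 2 decimal places: 779.07 km.

779.07 km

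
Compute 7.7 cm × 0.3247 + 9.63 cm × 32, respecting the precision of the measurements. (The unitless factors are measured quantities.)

7.7 × 0.3247 = 2.50019 → 2.5 cm (2 s.f., last digit at the 10^-1 place).
9.63 × 32 = 308.16 → 3.1 × 10^2 cm (2 s.f., last digit at the 10^1 place).
Sum: 310.66019 cm; keep the coarser place, 10^1.
Result: 3.1 × 10^2 cm.

3.1 × 10^2 cm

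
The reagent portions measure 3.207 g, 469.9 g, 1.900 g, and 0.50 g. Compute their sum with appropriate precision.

475.5 g

3.207 g + 469.9 g + 1.900 g + 0.50 g = 475.507 g.
Addition/subtraction keeps the fewest decimal places: 3.207 → 3 decimal places, 469.9 → 1 decimal place, 1.900 → 3 decimal places, 0.50 → 2 decimal places; limit is 1.
Rounded to 1 decimal place: 475.5 g.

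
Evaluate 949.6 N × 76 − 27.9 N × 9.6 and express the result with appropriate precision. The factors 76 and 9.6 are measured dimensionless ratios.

7.2 × 10⁴ N

949.6 × 76 = 72169.6 → 7.2 × 10⁴ N (2 s.f., last digit at the 10^3 place).
27.9 × 9.6 = 267.84 → 2.7 × 10² N (2 s.f., last digit at the 10^1 place).
Difference: 71901.76 N; keep the coarser place, 10^3.
Result: 7.2 × 10⁴ N.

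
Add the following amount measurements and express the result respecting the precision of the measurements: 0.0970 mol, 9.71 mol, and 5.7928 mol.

0.0970 mol + 9.71 mol + 5.7928 mol = 15.5998 mol.
Addition/subtraction keeps the fewest decimal places: 0.0970 → 4 decimal places, 9.71 → 2 decimal places, 5.7928 → 4 decimal places; limit is 2.
Rounded to 2 decimal places: 15.60 mol.

15.60 mol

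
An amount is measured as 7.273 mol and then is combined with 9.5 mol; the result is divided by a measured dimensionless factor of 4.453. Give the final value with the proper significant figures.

7.273 mol + 9.5 mol = 16.773 mol; the sum is limited to 1 decimal place (3 s.f.).
Carrying full precision, 16.773 ÷ 4.453 = 3.76667415226… mol; 4.453 has 4 s.f., so the result keeps min(3, 4) = 3 s.f.
Rounded to 3 significant figures: 3.77 mol.

3.77 mol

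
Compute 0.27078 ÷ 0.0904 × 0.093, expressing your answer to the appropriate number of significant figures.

0.27078 ÷ 0.0904 × 0.093 = 0.278567920354…
Multiplication/division keeps the fewest significant figures: 0.27078 → 5 s.f., 0.0904 → 3 s.f., 0.093 → 2 s.f.; limit is 2.
Rounded to 2 significant figures: 0.28.

0.28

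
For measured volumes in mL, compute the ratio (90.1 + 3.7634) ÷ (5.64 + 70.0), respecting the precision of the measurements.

90.1 + 3.7634 = 93.8634, limited to 1 d.p. → 3 s.f.; 5.64 + 70.0 = 75.64, limited to 1 d.p. → 3 s.f.
Carrying full precision, 93.8634 ÷ 75.64 = 1.24092279217…; keep min(3, 3) = 3 s.f.
Rounded to 3 significant figures: 1.24.

1.24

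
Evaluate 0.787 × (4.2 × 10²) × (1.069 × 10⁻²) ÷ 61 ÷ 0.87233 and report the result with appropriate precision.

0.787 × (4.2 × 10²) × (1.069 × 10⁻²) ÷ 61 ÷ 0.87233 = 0.0664035173935…
Multiplication/division keeps the fewest significant figures: 0.787 → 3 s.f., 4.2 × 10² → 2 s.f., 1.069 × 10⁻² → 4 s.f., 61 → 2 s.f., 0.87233 → 5 s.f.; limit is 2.
Rounded to 2 significant figures: 0.066.

0.066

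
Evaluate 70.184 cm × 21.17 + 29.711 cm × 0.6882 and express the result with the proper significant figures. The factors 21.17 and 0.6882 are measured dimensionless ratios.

1506 cm

70.184 × 21.17 = 1485.79528 → 1486 cm (4 s.f., last digit at the 10^0 place).
29.711 × 0.6882 = 20.4471102 → 20.45 cm (4 s.f., last digit at the 10^-2 place).
Sum: 1506.2423902 cm; keep the coarser place, 10^0.
Result: 1506 cm.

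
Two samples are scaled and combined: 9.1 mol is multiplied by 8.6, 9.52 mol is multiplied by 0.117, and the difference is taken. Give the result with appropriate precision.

9.1 × 8.6 = 78.26 → 78 mol (2 s.f., last digit at the 10^0 place).
9.52 × 0.117 = 1.11384 → 1.11 mol (3 s.f., last digit at the 10^-2 place).
Difference: 77.14616 mol; keep the coarser place, 10^0.
Result: 77 mol.

77 mol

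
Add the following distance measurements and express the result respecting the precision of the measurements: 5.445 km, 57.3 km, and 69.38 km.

5.445 km + 57.3 km + 69.38 km = 132.125 km.
Addition/subtraction keeps the fewest decimal places: 5.445 → 3 decimal places, 57.3 → 1 decimal place, 69.38 → 2 decimal places; limit is 1.
Rounded to 1 decimal place: 132.1 km.

132.1 km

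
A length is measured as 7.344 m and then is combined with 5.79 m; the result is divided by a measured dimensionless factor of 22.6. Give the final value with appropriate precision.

7.344 m + 5.79 m = 13.134 m; the sum is limited to 2 decimal places (4 s.f.).
Carrying full precision, 13.134 ÷ 22.6 = 0.581150442478… m; 22.6 has 3 s.f., so the result keeps min(4, 3) = 3 s.f.
Rounded to 3 significant figures: 0.581 m.

0.581 m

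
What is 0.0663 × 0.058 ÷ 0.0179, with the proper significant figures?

0.0663 × 0.058 ÷ 0.0179 = 0.214826815642…
Multiplication/division keeps the fewest significant figures: 0.0663 → 3 s.f., 0.058 → 2 s.f., 0.0179 → 3 s.f.; limit is 2.
Rounded to 2 significant figures: 0.21.

0.21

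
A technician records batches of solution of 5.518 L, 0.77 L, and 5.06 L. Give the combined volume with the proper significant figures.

11.35 L

5.518 L + 0.77 L + 5.06 L = 11.348 L.
Addition/subtraction keeps the fewest decimal places: 5.518 → 3 decimal places, 0.77 → 2 decimal places, 5.06 → 2 decimal places; limit is 2.
Rounded to 2 decimal places: 11.35 L.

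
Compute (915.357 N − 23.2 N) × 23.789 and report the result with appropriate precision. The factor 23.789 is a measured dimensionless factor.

915.357 N − 23.2 N = 892.157 N; the difference is limited to 1 decimal place (4 s.f.).
Carrying full precision, 892.157 × 23.789 = 21223.522873 N; 23.789 has 5 s.f., so the result keeps min(4, 5) = 4 s.f.
Rounded to 4 significant figures: 2.122 × 10^4 N.

2.122 × 10^4 N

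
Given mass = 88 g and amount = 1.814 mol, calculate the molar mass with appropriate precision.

molar mass = 88 g ÷ 1.814 mol = 48.5115766262… g/mol.
88 has 2 significant figures; 1.814 has 4.
Division/multiplication keeps the fewest: 2 significant figures.
Rounded: 49 g/mol.

49 g/mol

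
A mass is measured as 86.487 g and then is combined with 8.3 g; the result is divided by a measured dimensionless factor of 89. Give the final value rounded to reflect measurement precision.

1.1 g

86.487 g + 8.3 g = 94.787 g; the sum is limited to 1 decimal place (3 s.f.).
Carrying full precision, 94.787 ÷ 89 = 1.06502247191… g; 89 has 2 s.f., so the result keeps min(3, 2) = 2 s.f.
Rounded to 2 significant figures: 1.1 g.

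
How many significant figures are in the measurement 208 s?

208: zeros between nonzero digits are significant.

3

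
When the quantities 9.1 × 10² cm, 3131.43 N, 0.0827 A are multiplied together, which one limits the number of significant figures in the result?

9.1 × 10² cm

9.1 × 10² cm → 2 s.f.; 3131.43 N → 6 s.f.; 0.0827 A → 3 s.f.
The fewest is 2 significant figures, from 9.1 × 10² cm.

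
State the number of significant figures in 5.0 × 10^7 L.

2

5.0 × 10^7: in scientific notation every digit of the coefficient is significant.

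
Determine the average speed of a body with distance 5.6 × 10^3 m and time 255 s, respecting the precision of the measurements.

average speed = 5.6 × 10^3 m ÷ 255 s = 21.9607843137… m/s.
5.6 × 10^3 has 2 significant figures; 255 has 3.
Division/multiplication keeps the fewest: 2 significant figures.
Rounded: 22 m/s.

22 m/s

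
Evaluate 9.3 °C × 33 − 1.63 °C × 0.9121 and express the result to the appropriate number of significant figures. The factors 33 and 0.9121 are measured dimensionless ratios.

3.1 × 10² °C

9.3 × 33 = 306.9 → 3.1 × 10² °C (2 s.f., last digit at the 10^1 place).
1.63 × 0.9121 = 1.486723 → 1.49 °C (3 s.f., last digit at the 10^-2 place).
Difference: 305.413277 °C; keep the coarser place, 10^1.
Result: 3.1 × 10² °C.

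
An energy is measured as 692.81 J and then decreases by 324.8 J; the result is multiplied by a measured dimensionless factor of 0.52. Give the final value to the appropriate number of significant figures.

1.9 × 10^2 J

692.81 J − 324.8 J = 368.01 J; the difference is limited to 1 decimal place (4 s.f.).
Carrying full precision, 368.01 × 0.52 = 191.3652 J; 0.52 has 2 s.f., so the result keeps min(4, 2) = 2 s.f.
Rounded to 2 significant figures: 1.9 × 10^2 J.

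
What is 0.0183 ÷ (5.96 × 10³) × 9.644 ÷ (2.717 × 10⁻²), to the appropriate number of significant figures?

0.00109

0.0183 ÷ (5.96 × 10³) × 9.644 ÷ (2.717 × 10⁻²) = 0.00108986421561…
Multiplication/division keeps the fewest significant figures: 0.0183 → 3 s.f., 5.96 × 10³ → 3 s.f., 9.644 → 4 s.f., 2.717 × 10⁻² → 4 s.f.; limit is 3.
Rounded to 3 significant figures: 0.00109.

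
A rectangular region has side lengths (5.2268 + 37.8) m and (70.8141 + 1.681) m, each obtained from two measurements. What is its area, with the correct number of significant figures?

3.12 × 10³ m²

5.2268 + 37.8 = 43.0268, limited to 1 d.p. → 3 s.f.; 70.8141 + 1.681 = 72.4951, limited to 3 d.p. → 5 s.f.
Carrying full precision, 43.0268 × 72.4951 = 3119.23216868; keep min(3, 5) = 3 s.f.
Rounded to 3 significant figures: 3.12 × 10³ m².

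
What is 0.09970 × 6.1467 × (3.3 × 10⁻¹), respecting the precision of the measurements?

0.09970 × 6.1467 × (3.3 × 10⁻¹) = 0.2022325767
Multiplication/division keeps the fewest significant figures: 0.09970 → 4 s.f., 6.1467 → 5 s.f., 3.3 × 10⁻¹ → 2 s.f.; limit is 2.
Rounded to 2 significant figures: 2.0 × 10⁻¹.

2.0 × 10⁻¹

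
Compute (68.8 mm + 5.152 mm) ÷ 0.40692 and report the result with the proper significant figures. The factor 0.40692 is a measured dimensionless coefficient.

68.8 mm + 5.152 mm = 73.952 mm; the sum is limited to 1 decimal place (3 s.f.).
Carrying full precision, 73.952 ÷ 0.40692 = 181.735967758… mm; 0.40692 has 5 s.f., so the result keeps min(3, 5) = 3 s.f.
Rounded to 3 significant figures: 182 mm.

182 mm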